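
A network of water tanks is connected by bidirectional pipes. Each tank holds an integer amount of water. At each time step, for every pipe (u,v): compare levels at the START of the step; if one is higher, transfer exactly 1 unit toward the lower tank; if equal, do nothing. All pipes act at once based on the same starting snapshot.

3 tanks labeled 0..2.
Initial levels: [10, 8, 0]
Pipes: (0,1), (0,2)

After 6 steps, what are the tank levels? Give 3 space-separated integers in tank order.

Step 1: flows [0->1,0->2] -> levels [8 9 1]
Step 2: flows [1->0,0->2] -> levels [8 8 2]
Step 3: flows [0=1,0->2] -> levels [7 8 3]
Step 4: flows [1->0,0->2] -> levels [7 7 4]
Step 5: flows [0=1,0->2] -> levels [6 7 5]
Step 6: flows [1->0,0->2] -> levels [6 6 6]

Answer: 6 6 6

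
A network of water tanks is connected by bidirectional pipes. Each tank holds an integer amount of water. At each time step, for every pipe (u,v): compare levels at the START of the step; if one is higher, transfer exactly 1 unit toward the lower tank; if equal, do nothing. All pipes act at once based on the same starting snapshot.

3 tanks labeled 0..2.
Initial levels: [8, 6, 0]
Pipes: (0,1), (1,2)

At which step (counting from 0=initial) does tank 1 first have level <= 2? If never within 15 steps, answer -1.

Step 1: flows [0->1,1->2] -> levels [7 6 1]
Step 2: flows [0->1,1->2] -> levels [6 6 2]
Step 3: flows [0=1,1->2] -> levels [6 5 3]
Step 4: flows [0->1,1->2] -> levels [5 5 4]
Step 5: flows [0=1,1->2] -> levels [5 4 5]
Step 6: flows [0->1,2->1] -> levels [4 6 4]
Step 7: flows [1->0,1->2] -> levels [5 4 5]
  -> period-2 cycle (repeats step 5); tank 1 never drops to <=2
Tank 1 never reaches <=2 within 15 steps

Answer: -1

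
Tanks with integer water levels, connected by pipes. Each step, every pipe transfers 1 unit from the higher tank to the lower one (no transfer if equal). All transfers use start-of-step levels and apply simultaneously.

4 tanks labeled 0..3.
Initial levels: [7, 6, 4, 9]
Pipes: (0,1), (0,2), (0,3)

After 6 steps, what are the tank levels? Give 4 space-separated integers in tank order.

Step 1: flows [0->1,0->2,3->0] -> levels [6 7 5 8]
Step 2: flows [1->0,0->2,3->0] -> levels [7 6 6 7]
Step 3: flows [0->1,0->2,0=3] -> levels [5 7 7 7]
Step 4: flows [1->0,2->0,3->0] -> levels [8 6 6 6]
Step 5: flows [0->1,0->2,0->3] -> levels [5 7 7 7]
  -> period-2 cycle: step 5 state = step 3 state
  -> state at step 6: (6-3) mod 2 = 1, same as step 4 -> [8 6 6 6]

Answer: 8 6 6 6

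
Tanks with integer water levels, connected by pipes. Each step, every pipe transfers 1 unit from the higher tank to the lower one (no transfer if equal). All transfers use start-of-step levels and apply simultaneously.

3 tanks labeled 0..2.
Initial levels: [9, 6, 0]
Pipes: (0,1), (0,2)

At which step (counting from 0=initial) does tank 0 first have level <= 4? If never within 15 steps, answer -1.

Step 1: flows [0->1,0->2] -> levels [7 7 1]
Step 2: flows [0=1,0->2] -> levels [6 7 2]
Step 3: flows [1->0,0->2] -> levels [6 6 3]
Step 4: flows [0=1,0->2] -> levels [5 6 4]
Step 5: flows [1->0,0->2] -> levels [5 5 5]
Step 6: flows [0=1,0=2] -> levels [5 5 5]
  -> stable; tank 0 stays at 5 > 4
Tank 0 never reaches <=4 within 15 steps

Answer: -1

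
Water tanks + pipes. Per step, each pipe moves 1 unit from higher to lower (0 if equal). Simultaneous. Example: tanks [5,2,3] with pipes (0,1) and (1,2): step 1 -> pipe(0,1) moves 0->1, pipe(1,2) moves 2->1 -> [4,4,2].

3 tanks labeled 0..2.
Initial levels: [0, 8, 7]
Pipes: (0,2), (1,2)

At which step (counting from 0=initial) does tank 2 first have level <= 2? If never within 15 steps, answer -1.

Answer: -1

Derivation:
Step 1: flows [2->0,1->2] -> levels [1 7 7]
Step 2: flows [2->0,1=2] -> levels [2 7 6]
Step 3: flows [2->0,1->2] -> levels [3 6 6]
Step 4: flows [2->0,1=2] -> levels [4 6 5]
Step 5: flows [2->0,1->2] -> levels [5 5 5]
Step 6: flows [0=2,1=2] -> levels [5 5 5]
  -> stable; tank 2 stays at 5 > 2
Tank 2 never reaches <=2 within 15 steps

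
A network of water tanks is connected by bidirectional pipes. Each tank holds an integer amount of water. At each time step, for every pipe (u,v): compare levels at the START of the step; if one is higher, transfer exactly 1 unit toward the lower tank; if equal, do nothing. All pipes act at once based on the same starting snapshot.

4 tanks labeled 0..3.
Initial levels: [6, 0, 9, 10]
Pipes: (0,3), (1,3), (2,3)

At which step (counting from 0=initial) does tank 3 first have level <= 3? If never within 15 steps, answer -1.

Answer: -1

Derivation:
Step 1: flows [3->0,3->1,3->2] -> levels [7 1 10 7]
Step 2: flows [0=3,3->1,2->3] -> levels [7 2 9 7]
Step 3: flows [0=3,3->1,2->3] -> levels [7 3 8 7]
Step 4: flows [0=3,3->1,2->3] -> levels [7 4 7 7]
Step 5: flows [0=3,3->1,2=3] -> levels [7 5 7 6]
Step 6: flows [0->3,3->1,2->3] -> levels [6 6 6 7]
Step 7: flows [3->0,3->1,3->2] -> levels [7 7 7 4]
Step 8: flows [0->3,1->3,2->3] -> levels [6 6 6 7]
  -> period-2 cycle (repeats step 6); tank 3 never drops to <=3
Tank 3 never reaches <=3 within 15 steps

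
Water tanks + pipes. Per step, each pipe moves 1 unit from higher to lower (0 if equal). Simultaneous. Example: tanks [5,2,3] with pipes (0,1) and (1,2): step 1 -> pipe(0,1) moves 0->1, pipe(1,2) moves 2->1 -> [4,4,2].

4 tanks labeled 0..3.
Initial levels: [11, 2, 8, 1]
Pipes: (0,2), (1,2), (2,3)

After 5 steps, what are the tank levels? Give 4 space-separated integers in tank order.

Step 1: flows [0->2,2->1,2->3] -> levels [10 3 7 2]
Step 2: flows [0->2,2->1,2->3] -> levels [9 4 6 3]
Step 3: flows [0->2,2->1,2->3] -> levels [8 5 5 4]
Step 4: flows [0->2,1=2,2->3] -> levels [7 5 5 5]
Step 5: flows [0->2,1=2,2=3] -> levels [6 5 6 5]

Answer: 6 5 6 5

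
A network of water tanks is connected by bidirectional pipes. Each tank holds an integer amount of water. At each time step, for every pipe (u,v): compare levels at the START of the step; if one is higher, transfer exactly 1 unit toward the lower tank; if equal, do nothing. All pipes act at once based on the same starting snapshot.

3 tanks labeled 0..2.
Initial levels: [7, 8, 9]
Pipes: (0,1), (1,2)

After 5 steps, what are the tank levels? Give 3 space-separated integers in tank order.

Step 1: flows [1->0,2->1] -> levels [8 8 8]
Step 2: flows [0=1,1=2] -> levels [8 8 8]
  -> stable; steps 3..5 unchanged -> [8 8 8]

Answer: 8 8 8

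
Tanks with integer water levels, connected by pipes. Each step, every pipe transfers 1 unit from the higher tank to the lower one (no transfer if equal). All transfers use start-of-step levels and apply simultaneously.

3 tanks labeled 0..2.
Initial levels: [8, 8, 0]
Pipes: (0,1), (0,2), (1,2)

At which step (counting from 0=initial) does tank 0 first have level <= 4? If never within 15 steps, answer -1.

Answer: -1

Derivation:
Step 1: flows [0=1,0->2,1->2] -> levels [7 7 2]
Step 2: flows [0=1,0->2,1->2] -> levels [6 6 4]
Step 3: flows [0=1,0->2,1->2] -> levels [5 5 6]
Step 4: flows [0=1,2->0,2->1] -> levels [6 6 4]
  -> period-2 cycle (repeats step 2); tank 0 never drops to <=4
Tank 0 never reaches <=4 within 15 steps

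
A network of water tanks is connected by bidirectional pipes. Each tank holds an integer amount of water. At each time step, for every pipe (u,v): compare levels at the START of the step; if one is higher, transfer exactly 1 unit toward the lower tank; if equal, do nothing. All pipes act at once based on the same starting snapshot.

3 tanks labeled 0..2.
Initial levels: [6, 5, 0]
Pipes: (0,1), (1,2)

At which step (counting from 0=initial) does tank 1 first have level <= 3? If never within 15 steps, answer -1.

Answer: 4

Derivation:
Step 1: flows [0->1,1->2] -> levels [5 5 1]
Step 2: flows [0=1,1->2] -> levels [5 4 2]
Step 3: flows [0->1,1->2] -> levels [4 4 3]
Step 4: flows [0=1,1->2] -> levels [4 3 4]
Tank 1 first reaches <=3 at step 4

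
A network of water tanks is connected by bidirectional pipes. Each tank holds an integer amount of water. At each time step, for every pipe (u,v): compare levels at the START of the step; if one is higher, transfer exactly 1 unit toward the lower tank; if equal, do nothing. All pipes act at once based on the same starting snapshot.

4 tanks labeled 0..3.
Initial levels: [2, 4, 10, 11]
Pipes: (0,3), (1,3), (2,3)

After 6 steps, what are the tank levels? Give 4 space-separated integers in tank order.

Answer: 6 6 6 9

Derivation:
Step 1: flows [3->0,3->1,3->2] -> levels [3 5 11 8]
Step 2: flows [3->0,3->1,2->3] -> levels [4 6 10 7]
Step 3: flows [3->0,3->1,2->3] -> levels [5 7 9 6]
Step 4: flows [3->0,1->3,2->3] -> levels [6 6 8 7]
Step 5: flows [3->0,3->1,2->3] -> levels [7 7 7 6]
Step 6: flows [0->3,1->3,2->3] -> levels [6 6 6 9]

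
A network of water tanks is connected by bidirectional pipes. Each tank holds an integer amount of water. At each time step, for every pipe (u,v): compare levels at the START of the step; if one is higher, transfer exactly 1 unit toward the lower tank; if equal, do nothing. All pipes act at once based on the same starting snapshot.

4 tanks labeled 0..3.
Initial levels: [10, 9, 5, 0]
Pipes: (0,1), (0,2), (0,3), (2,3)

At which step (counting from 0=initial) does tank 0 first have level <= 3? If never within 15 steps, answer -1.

Step 1: flows [0->1,0->2,0->3,2->3] -> levels [7 10 5 2]
Step 2: flows [1->0,0->2,0->3,2->3] -> levels [6 9 5 4]
Step 3: flows [1->0,0->2,0->3,2->3] -> levels [5 8 5 6]
Step 4: flows [1->0,0=2,3->0,3->2] -> levels [7 7 6 4]
Step 5: flows [0=1,0->2,0->3,2->3] -> levels [5 7 6 6]
Step 6: flows [1->0,2->0,3->0,2=3] -> levels [8 6 5 5]
Step 7: flows [0->1,0->2,0->3,2=3] -> levels [5 7 6 6]
  -> period-2 cycle (repeats step 5); tank 0 never drops to <=3
Tank 0 never reaches <=3 within 15 steps

Answer: -1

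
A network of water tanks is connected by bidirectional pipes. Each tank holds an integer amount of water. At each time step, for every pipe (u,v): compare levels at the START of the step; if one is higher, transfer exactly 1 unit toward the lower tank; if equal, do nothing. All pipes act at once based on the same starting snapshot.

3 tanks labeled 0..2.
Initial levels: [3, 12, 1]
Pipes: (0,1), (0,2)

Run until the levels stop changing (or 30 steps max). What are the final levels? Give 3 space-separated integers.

Answer: 4 6 6

Derivation:
Step 1: flows [1->0,0->2] -> levels [3 11 2]
Step 2: flows [1->0,0->2] -> levels [3 10 3]
Step 3: flows [1->0,0=2] -> levels [4 9 3]
Step 4: flows [1->0,0->2] -> levels [4 8 4]
Step 5: flows [1->0,0=2] -> levels [5 7 4]
Step 6: flows [1->0,0->2] -> levels [5 6 5]
Step 7: flows [1->0,0=2] -> levels [6 5 5]
Step 8: flows [0->1,0->2] -> levels [4 6 6]
Step 9: flows [1->0,2->0] -> levels [6 5 5]
  -> period-2 cycle: step 9 state = step 7 state; never stabilizes
  -> state at step 30: (30-7) mod 2 = 1, same as step 8 -> [4 6 6]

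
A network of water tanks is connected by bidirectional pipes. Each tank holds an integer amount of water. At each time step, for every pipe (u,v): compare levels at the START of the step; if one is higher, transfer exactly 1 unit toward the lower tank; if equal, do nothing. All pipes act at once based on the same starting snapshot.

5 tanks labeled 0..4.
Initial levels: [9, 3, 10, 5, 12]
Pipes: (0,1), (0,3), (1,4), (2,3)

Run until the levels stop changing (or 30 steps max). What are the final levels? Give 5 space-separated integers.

Answer: 6 9 7 9 8

Derivation:
Step 1: flows [0->1,0->3,4->1,2->3] -> levels [7 5 9 7 11]
Step 2: flows [0->1,0=3,4->1,2->3] -> levels [6 7 8 8 10]
Step 3: flows [1->0,3->0,4->1,2=3] -> levels [8 7 8 7 9]
Step 4: flows [0->1,0->3,4->1,2->3] -> levels [6 9 7 9 8]
Step 5: flows [1->0,3->0,1->4,3->2] -> levels [8 7 8 7 9]
  -> period-2 cycle: step 5 state = step 3 state; never stabilizes
  -> state at step 30: (30-3) mod 2 = 1, same as step 4 -> [6 9 7 9 8]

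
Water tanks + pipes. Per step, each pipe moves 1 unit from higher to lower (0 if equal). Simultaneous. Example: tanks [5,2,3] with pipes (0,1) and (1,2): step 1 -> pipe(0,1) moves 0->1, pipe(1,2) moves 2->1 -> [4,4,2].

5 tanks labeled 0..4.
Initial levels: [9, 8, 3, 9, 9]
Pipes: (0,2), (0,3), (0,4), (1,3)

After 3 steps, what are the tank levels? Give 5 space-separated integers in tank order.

Step 1: flows [0->2,0=3,0=4,3->1] -> levels [8 9 4 8 9]
Step 2: flows [0->2,0=3,4->0,1->3] -> levels [8 8 5 9 8]
Step 3: flows [0->2,3->0,0=4,3->1] -> levels [8 9 6 7 8]

Answer: 8 9 6 7 8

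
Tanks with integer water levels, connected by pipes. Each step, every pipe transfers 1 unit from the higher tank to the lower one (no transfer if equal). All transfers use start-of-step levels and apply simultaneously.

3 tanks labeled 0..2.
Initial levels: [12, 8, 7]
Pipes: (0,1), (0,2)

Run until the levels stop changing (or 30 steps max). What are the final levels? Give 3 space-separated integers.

Step 1: flows [0->1,0->2] -> levels [10 9 8]
Step 2: flows [0->1,0->2] -> levels [8 10 9]
Step 3: flows [1->0,2->0] -> levels [10 9 8]
  -> period-2 cycle: step 3 state = step 1 state; never stabilizes
  -> state at step 30: (30-1) mod 2 = 1, same as step 2 -> [8 10 9]

Answer: 8 10 9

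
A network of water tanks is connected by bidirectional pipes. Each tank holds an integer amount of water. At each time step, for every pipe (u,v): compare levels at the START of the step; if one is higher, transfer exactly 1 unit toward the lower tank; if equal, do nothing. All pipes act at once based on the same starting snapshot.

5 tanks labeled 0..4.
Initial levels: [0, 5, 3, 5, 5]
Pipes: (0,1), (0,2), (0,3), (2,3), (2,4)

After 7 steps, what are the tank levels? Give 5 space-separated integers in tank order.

Answer: 2 4 5 4 3

Derivation:
Step 1: flows [1->0,2->0,3->0,3->2,4->2] -> levels [3 4 4 3 4]
Step 2: flows [1->0,2->0,0=3,2->3,2=4] -> levels [5 3 2 4 4]
Step 3: flows [0->1,0->2,0->3,3->2,4->2] -> levels [2 4 5 4 3]
Step 4: flows [1->0,2->0,3->0,2->3,2->4] -> levels [5 3 2 4 4]
  -> period-2 cycle: step 4 state = step 2 state
  -> state at step 7: (7-2) mod 2 = 1, same as step 3 -> [2 4 5 4 3]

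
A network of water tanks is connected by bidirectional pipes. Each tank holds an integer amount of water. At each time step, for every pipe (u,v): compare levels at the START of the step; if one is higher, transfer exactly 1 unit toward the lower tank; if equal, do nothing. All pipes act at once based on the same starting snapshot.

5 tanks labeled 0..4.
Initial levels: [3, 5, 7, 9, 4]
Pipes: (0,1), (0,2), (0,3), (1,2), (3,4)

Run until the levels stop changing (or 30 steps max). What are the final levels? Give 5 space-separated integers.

Answer: 4 6 6 7 5

Derivation:
Step 1: flows [1->0,2->0,3->0,2->1,3->4] -> levels [6 5 5 7 5]
Step 2: flows [0->1,0->2,3->0,1=2,3->4] -> levels [5 6 6 5 6]
Step 3: flows [1->0,2->0,0=3,1=2,4->3] -> levels [7 5 5 6 5]
Step 4: flows [0->1,0->2,0->3,1=2,3->4] -> levels [4 6 6 6 6]
Step 5: flows [1->0,2->0,3->0,1=2,3=4] -> levels [7 5 5 5 6]
Step 6: flows [0->1,0->2,0->3,1=2,4->3] -> levels [4 6 6 7 5]
Step 7: flows [1->0,2->0,3->0,1=2,3->4] -> levels [7 5 5 5 6]
  -> period-2 cycle: step 7 state = step 5 state; never stabilizes
  -> state at step 30: (30-5) mod 2 = 1, same as step 6 -> [4 6 6 7 5]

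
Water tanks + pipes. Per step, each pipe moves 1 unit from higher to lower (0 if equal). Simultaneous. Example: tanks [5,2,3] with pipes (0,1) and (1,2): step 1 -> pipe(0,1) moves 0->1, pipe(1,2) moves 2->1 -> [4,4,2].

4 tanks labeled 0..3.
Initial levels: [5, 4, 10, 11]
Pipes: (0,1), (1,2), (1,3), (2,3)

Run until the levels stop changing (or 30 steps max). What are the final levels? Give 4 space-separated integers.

Answer: 8 6 8 8

Derivation:
Step 1: flows [0->1,2->1,3->1,3->2] -> levels [4 7 10 9]
Step 2: flows [1->0,2->1,3->1,2->3] -> levels [5 8 8 9]
Step 3: flows [1->0,1=2,3->1,3->2] -> levels [6 8 9 7]
Step 4: flows [1->0,2->1,1->3,2->3] -> levels [7 7 7 9]
Step 5: flows [0=1,1=2,3->1,3->2] -> levels [7 8 8 7]
Step 6: flows [1->0,1=2,1->3,2->3] -> levels [8 6 7 9]
Step 7: flows [0->1,2->1,3->1,3->2] -> levels [7 9 7 7]
Step 8: flows [1->0,1->2,1->3,2=3] -> levels [8 6 8 8]
Step 9: flows [0->1,2->1,3->1,2=3] -> levels [7 9 7 7]
  -> period-2 cycle: step 9 state = step 7 state; never stabilizes
  -> state at step 30: (30-7) mod 2 = 1, same as step 8 -> [8 6 8 8]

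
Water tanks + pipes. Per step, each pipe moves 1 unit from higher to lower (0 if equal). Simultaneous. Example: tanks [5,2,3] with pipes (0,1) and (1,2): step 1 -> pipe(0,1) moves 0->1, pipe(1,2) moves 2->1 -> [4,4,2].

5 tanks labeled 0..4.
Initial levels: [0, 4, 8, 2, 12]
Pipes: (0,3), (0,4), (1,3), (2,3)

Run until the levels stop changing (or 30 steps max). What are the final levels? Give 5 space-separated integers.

Step 1: flows [3->0,4->0,1->3,2->3] -> levels [2 3 7 3 11]
Step 2: flows [3->0,4->0,1=3,2->3] -> levels [4 3 6 3 10]
Step 3: flows [0->3,4->0,1=3,2->3] -> levels [4 3 5 5 9]
Step 4: flows [3->0,4->0,3->1,2=3] -> levels [6 4 5 3 8]
Step 5: flows [0->3,4->0,1->3,2->3] -> levels [6 3 4 6 7]
Step 6: flows [0=3,4->0,3->1,3->2] -> levels [7 4 5 4 6]
Step 7: flows [0->3,0->4,1=3,2->3] -> levels [5 4 4 6 7]
Step 8: flows [3->0,4->0,3->1,3->2] -> levels [7 5 5 3 6]
Step 9: flows [0->3,0->4,1->3,2->3] -> levels [5 4 4 6 7]
  -> period-2 cycle: step 9 state = step 7 state; never stabilizes
  -> state at step 30: (30-7) mod 2 = 1, same as step 8 -> [7 5 5 3 6]

Answer: 7 5 5 3 6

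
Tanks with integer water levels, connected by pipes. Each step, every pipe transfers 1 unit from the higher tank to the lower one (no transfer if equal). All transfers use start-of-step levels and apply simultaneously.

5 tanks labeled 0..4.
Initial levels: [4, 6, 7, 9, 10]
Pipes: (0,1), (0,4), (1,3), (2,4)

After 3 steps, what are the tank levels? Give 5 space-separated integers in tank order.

Step 1: flows [1->0,4->0,3->1,4->2] -> levels [6 6 8 8 8]
Step 2: flows [0=1,4->0,3->1,2=4] -> levels [7 7 8 7 7]
Step 3: flows [0=1,0=4,1=3,2->4] -> levels [7 7 7 7 8]

Answer: 7 7 7 7 8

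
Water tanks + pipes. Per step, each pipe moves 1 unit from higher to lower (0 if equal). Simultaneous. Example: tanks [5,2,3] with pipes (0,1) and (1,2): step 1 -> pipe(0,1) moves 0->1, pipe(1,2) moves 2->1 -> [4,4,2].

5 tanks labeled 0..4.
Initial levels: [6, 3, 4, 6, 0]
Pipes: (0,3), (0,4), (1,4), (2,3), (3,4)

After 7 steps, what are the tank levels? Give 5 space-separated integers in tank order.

Step 1: flows [0=3,0->4,1->4,3->2,3->4] -> levels [5 2 5 4 3]
Step 2: flows [0->3,0->4,4->1,2->3,3->4] -> levels [3 3 4 5 4]
Step 3: flows [3->0,4->0,4->1,3->2,3->4] -> levels [5 4 5 2 3]
Step 4: flows [0->3,0->4,1->4,2->3,4->3] -> levels [3 3 4 5 4]
  -> period-2 cycle: step 4 state = step 2 state
  -> state at step 7: (7-2) mod 2 = 1, same as step 3 -> [5 4 5 2 3]

Answer: 5 4 5 2 3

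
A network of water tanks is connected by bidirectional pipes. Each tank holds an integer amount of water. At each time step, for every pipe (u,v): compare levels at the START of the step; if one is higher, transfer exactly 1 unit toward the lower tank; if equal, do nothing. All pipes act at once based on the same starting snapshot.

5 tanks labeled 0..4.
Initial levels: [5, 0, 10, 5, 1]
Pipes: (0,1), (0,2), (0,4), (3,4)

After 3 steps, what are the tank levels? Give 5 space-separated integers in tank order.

Answer: 4 3 7 4 3

Derivation:
Step 1: flows [0->1,2->0,0->4,3->4] -> levels [4 1 9 4 3]
Step 2: flows [0->1,2->0,0->4,3->4] -> levels [3 2 8 3 5]
Step 3: flows [0->1,2->0,4->0,4->3] -> levels [4 3 7 4 3]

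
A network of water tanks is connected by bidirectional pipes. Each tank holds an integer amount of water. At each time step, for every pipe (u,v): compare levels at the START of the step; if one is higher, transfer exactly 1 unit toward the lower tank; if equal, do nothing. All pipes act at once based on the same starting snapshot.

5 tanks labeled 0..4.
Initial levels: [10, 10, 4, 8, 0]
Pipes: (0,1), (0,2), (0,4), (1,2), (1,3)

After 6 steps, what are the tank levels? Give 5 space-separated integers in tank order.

Answer: 5 8 6 7 6

Derivation:
Step 1: flows [0=1,0->2,0->4,1->2,1->3] -> levels [8 8 6 9 1]
Step 2: flows [0=1,0->2,0->4,1->2,3->1] -> levels [6 8 8 8 2]
Step 3: flows [1->0,2->0,0->4,1=2,1=3] -> levels [7 7 7 8 3]
Step 4: flows [0=1,0=2,0->4,1=2,3->1] -> levels [6 8 7 7 4]
Step 5: flows [1->0,2->0,0->4,1->2,1->3] -> levels [7 5 7 8 5]
Step 6: flows [0->1,0=2,0->4,2->1,3->1] -> levels [5 8 6 7 6]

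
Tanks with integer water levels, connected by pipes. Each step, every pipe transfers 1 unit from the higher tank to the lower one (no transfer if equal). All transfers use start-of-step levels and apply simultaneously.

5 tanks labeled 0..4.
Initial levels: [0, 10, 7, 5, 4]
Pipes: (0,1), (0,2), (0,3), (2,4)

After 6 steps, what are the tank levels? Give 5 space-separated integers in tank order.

Step 1: flows [1->0,2->0,3->0,2->4] -> levels [3 9 5 4 5]
Step 2: flows [1->0,2->0,3->0,2=4] -> levels [6 8 4 3 5]
Step 3: flows [1->0,0->2,0->3,4->2] -> levels [5 7 6 4 4]
Step 4: flows [1->0,2->0,0->3,2->4] -> levels [6 6 4 5 5]
Step 5: flows [0=1,0->2,0->3,4->2] -> levels [4 6 6 6 4]
Step 6: flows [1->0,2->0,3->0,2->4] -> levels [7 5 4 5 5]

Answer: 7 5 4 5 5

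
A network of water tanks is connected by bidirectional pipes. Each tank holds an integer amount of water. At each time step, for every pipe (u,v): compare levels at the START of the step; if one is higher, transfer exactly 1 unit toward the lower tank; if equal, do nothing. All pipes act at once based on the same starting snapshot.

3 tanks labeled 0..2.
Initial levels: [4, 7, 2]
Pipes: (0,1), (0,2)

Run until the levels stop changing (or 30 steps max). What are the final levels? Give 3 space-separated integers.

Answer: 3 5 5

Derivation:
Step 1: flows [1->0,0->2] -> levels [4 6 3]
Step 2: flows [1->0,0->2] -> levels [4 5 4]
Step 3: flows [1->0,0=2] -> levels [5 4 4]
Step 4: flows [0->1,0->2] -> levels [3 5 5]
Step 5: flows [1->0,2->0] -> levels [5 4 4]
  -> period-2 cycle: step 5 state = step 3 state; never stabilizes
  -> state at step 30: (30-3) mod 2 = 1, same as step 4 -> [3 5 5]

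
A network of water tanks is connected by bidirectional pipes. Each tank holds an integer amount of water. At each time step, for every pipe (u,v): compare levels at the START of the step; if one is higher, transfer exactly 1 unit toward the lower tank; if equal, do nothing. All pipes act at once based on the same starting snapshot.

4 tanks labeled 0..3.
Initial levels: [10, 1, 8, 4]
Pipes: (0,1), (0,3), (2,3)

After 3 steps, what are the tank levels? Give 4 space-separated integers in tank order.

Step 1: flows [0->1,0->3,2->3] -> levels [8 2 7 6]
Step 2: flows [0->1,0->3,2->3] -> levels [6 3 6 8]
Step 3: flows [0->1,3->0,3->2] -> levels [6 4 7 6]

Answer: 6 4 7 6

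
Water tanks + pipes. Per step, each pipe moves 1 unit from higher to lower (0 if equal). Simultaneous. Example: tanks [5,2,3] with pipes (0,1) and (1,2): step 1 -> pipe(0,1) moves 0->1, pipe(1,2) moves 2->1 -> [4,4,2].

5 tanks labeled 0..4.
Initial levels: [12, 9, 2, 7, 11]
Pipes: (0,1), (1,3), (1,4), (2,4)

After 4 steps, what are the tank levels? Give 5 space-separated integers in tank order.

Step 1: flows [0->1,1->3,4->1,4->2] -> levels [11 10 3 8 9]
Step 2: flows [0->1,1->3,1->4,4->2] -> levels [10 9 4 9 9]
Step 3: flows [0->1,1=3,1=4,4->2] -> levels [9 10 5 9 8]
Step 4: flows [1->0,1->3,1->4,4->2] -> levels [10 7 6 10 8]

Answer: 10 7 6 10 8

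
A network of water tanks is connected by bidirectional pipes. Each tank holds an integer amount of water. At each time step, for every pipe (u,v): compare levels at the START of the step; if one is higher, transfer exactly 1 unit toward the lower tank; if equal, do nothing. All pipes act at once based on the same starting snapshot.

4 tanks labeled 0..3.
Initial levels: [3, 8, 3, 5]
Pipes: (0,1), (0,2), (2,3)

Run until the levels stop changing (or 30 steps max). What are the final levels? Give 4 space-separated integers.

Step 1: flows [1->0,0=2,3->2] -> levels [4 7 4 4]
Step 2: flows [1->0,0=2,2=3] -> levels [5 6 4 4]
Step 3: flows [1->0,0->2,2=3] -> levels [5 5 5 4]
Step 4: flows [0=1,0=2,2->3] -> levels [5 5 4 5]
Step 5: flows [0=1,0->2,3->2] -> levels [4 5 6 4]
Step 6: flows [1->0,2->0,2->3] -> levels [6 4 4 5]
Step 7: flows [0->1,0->2,3->2] -> levels [4 5 6 4]
  -> period-2 cycle: step 7 state = step 5 state; never stabilizes
  -> state at step 30: (30-5) mod 2 = 1, same as step 6 -> [6 4 4 5]

Answer: 6 4 4 5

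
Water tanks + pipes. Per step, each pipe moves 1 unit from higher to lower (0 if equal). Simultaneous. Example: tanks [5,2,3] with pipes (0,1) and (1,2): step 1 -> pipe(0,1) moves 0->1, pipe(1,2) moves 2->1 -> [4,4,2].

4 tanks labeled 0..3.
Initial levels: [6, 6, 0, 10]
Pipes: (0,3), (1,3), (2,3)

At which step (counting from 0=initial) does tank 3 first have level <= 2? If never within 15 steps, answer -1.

Step 1: flows [3->0,3->1,3->2] -> levels [7 7 1 7]
Step 2: flows [0=3,1=3,3->2] -> levels [7 7 2 6]
Step 3: flows [0->3,1->3,3->2] -> levels [6 6 3 7]
Step 4: flows [3->0,3->1,3->2] -> levels [7 7 4 4]
Step 5: flows [0->3,1->3,2=3] -> levels [6 6 4 6]
Step 6: flows [0=3,1=3,3->2] -> levels [6 6 5 5]
Step 7: flows [0->3,1->3,2=3] -> levels [5 5 5 7]
Step 8: flows [3->0,3->1,3->2] -> levels [6 6 6 4]
Step 9: flows [0->3,1->3,2->3] -> levels [5 5 5 7]
  -> period-2 cycle (repeats step 7); tank 3 never drops to <=2
Tank 3 never reaches <=2 within 15 steps

Answer: -1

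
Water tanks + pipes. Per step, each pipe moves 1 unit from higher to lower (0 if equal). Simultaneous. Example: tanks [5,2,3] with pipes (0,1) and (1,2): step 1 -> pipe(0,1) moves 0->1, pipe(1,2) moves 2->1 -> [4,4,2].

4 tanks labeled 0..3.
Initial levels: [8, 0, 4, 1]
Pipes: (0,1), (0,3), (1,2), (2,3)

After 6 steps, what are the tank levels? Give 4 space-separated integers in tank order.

Step 1: flows [0->1,0->3,2->1,2->3] -> levels [6 2 2 3]
Step 2: flows [0->1,0->3,1=2,3->2] -> levels [4 3 3 3]
Step 3: flows [0->1,0->3,1=2,2=3] -> levels [2 4 3 4]
Step 4: flows [1->0,3->0,1->2,3->2] -> levels [4 2 5 2]
Step 5: flows [0->1,0->3,2->1,2->3] -> levels [2 4 3 4]
  -> period-2 cycle: step 5 state = step 3 state
  -> state at step 6: (6-3) mod 2 = 1, same as step 4 -> [4 2 5 2]

Answer: 4 2 5 2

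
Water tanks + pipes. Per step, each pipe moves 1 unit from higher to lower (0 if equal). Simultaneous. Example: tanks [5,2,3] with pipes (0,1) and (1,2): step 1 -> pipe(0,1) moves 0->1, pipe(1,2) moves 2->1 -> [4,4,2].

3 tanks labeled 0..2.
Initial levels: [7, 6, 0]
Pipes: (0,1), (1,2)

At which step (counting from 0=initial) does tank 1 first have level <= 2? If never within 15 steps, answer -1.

Step 1: flows [0->1,1->2] -> levels [6 6 1]
Step 2: flows [0=1,1->2] -> levels [6 5 2]
Step 3: flows [0->1,1->2] -> levels [5 5 3]
Step 4: flows [0=1,1->2] -> levels [5 4 4]
Step 5: flows [0->1,1=2] -> levels [4 5 4]
Step 6: flows [1->0,1->2] -> levels [5 3 5]
Step 7: flows [0->1,2->1] -> levels [4 5 4]
  -> period-2 cycle (repeats step 5); tank 1 never drops to <=2
Tank 1 never reaches <=2 within 15 steps

Answer: -1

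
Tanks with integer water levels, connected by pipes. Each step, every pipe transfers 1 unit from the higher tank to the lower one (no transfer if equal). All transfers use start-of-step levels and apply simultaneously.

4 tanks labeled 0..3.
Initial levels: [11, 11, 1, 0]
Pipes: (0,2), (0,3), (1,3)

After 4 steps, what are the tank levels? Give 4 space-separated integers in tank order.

Answer: 5 7 5 6

Derivation:
Step 1: flows [0->2,0->3,1->3] -> levels [9 10 2 2]
Step 2: flows [0->2,0->3,1->3] -> levels [7 9 3 4]
Step 3: flows [0->2,0->3,1->3] -> levels [5 8 4 6]
Step 4: flows [0->2,3->0,1->3] -> levels [5 7 5 6]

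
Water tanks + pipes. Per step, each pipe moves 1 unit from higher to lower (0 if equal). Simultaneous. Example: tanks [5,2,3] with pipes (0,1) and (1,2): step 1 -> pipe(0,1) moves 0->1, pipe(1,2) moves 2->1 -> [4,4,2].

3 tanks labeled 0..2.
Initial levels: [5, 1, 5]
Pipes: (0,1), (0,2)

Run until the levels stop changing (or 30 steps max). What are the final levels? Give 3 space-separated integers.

Step 1: flows [0->1,0=2] -> levels [4 2 5]
Step 2: flows [0->1,2->0] -> levels [4 3 4]
Step 3: flows [0->1,0=2] -> levels [3 4 4]
Step 4: flows [1->0,2->0] -> levels [5 3 3]
Step 5: flows [0->1,0->2] -> levels [3 4 4]
  -> period-2 cycle: step 5 state = step 3 state; never stabilizes
  -> state at step 30: (30-3) mod 2 = 1, same as step 4 -> [5 3 3]

Answer: 5 3 3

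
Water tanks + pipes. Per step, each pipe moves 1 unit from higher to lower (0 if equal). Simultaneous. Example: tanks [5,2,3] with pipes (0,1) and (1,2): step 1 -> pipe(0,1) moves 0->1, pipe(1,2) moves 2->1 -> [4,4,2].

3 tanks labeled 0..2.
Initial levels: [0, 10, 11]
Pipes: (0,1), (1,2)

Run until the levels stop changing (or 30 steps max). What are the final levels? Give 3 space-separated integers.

Step 1: flows [1->0,2->1] -> levels [1 10 10]
Step 2: flows [1->0,1=2] -> levels [2 9 10]
Step 3: flows [1->0,2->1] -> levels [3 9 9]
Step 4: flows [1->0,1=2] -> levels [4 8 9]
Step 5: flows [1->0,2->1] -> levels [5 8 8]
Step 6: flows [1->0,1=2] -> levels [6 7 8]
Step 7: flows [1->0,2->1] -> levels [7 7 7]
Step 8: flows [0=1,1=2] -> levels [7 7 7]
  -> stable (no change)

Answer: 7 7 7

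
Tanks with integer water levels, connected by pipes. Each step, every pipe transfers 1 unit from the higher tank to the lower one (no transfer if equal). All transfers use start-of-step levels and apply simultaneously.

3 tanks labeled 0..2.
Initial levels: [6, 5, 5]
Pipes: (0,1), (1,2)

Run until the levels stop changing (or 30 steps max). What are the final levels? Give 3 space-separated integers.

Answer: 6 4 6

Derivation:
Step 1: flows [0->1,1=2] -> levels [5 6 5]
Step 2: flows [1->0,1->2] -> levels [6 4 6]
Step 3: flows [0->1,2->1] -> levels [5 6 5]
  -> period-2 cycle: step 3 state = step 1 state; never stabilizes
  -> state at step 30: (30-1) mod 2 = 1, same as step 2 -> [6 4 6]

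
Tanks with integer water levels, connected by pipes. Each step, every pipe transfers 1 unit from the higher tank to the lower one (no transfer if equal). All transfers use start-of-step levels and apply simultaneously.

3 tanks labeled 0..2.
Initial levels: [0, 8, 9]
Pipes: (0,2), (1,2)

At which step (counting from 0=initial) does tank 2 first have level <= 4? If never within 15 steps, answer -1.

Step 1: flows [2->0,2->1] -> levels [1 9 7]
Step 2: flows [2->0,1->2] -> levels [2 8 7]
Step 3: flows [2->0,1->2] -> levels [3 7 7]
Step 4: flows [2->0,1=2] -> levels [4 7 6]
Step 5: flows [2->0,1->2] -> levels [5 6 6]
Step 6: flows [2->0,1=2] -> levels [6 6 5]
Step 7: flows [0->2,1->2] -> levels [5 5 7]
Step 8: flows [2->0,2->1] -> levels [6 6 5]
  -> period-2 cycle (repeats step 6); tank 2 never drops to <=4
Tank 2 never reaches <=4 within 15 steps

Answer: -1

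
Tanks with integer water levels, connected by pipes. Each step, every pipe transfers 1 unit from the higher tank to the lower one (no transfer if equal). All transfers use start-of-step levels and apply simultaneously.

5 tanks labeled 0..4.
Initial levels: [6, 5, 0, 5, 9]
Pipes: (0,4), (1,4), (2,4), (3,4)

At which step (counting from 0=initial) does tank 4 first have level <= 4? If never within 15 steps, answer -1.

Answer: 3

Derivation:
Step 1: flows [4->0,4->1,4->2,4->3] -> levels [7 6 1 6 5]
Step 2: flows [0->4,1->4,4->2,3->4] -> levels [6 5 2 5 7]
Step 3: flows [4->0,4->1,4->2,4->3] -> levels [7 6 3 6 3]
Tank 4 first reaches <=4 at step 3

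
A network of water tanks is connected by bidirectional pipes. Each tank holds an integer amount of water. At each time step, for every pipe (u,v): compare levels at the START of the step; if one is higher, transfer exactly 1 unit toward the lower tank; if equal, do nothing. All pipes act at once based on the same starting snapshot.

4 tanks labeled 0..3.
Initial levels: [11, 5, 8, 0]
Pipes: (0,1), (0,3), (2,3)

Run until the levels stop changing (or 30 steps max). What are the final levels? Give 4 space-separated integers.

Answer: 7 6 6 5

Derivation:
Step 1: flows [0->1,0->3,2->3] -> levels [9 6 7 2]
Step 2: flows [0->1,0->3,2->3] -> levels [7 7 6 4]
Step 3: flows [0=1,0->3,2->3] -> levels [6 7 5 6]
Step 4: flows [1->0,0=3,3->2] -> levels [7 6 6 5]
Step 5: flows [0->1,0->3,2->3] -> levels [5 7 5 7]
Step 6: flows [1->0,3->0,3->2] -> levels [7 6 6 5]
  -> period-2 cycle: step 6 state = step 4 state; never stabilizes
  -> state at step 30: (30-4) mod 2 = 0, same as step 4 -> [7 6 6 5]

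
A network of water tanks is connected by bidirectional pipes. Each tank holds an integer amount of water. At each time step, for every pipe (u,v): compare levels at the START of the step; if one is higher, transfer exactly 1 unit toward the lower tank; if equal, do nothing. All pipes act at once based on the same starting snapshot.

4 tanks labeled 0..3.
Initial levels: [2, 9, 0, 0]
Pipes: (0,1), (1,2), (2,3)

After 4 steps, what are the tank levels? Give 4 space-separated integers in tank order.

Step 1: flows [1->0,1->2,2=3] -> levels [3 7 1 0]
Step 2: flows [1->0,1->2,2->3] -> levels [4 5 1 1]
Step 3: flows [1->0,1->2,2=3] -> levels [5 3 2 1]
Step 4: flows [0->1,1->2,2->3] -> levels [4 3 2 2]

Answer: 4 3 2 2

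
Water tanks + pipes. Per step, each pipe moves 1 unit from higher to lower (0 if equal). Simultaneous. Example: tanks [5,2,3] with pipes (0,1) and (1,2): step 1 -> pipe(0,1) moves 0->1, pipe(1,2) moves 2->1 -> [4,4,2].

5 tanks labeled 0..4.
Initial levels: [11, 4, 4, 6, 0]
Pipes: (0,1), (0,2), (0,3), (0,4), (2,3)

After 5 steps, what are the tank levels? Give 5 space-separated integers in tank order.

Step 1: flows [0->1,0->2,0->3,0->4,3->2] -> levels [7 5 6 6 1]
Step 2: flows [0->1,0->2,0->3,0->4,2=3] -> levels [3 6 7 7 2]
Step 3: flows [1->0,2->0,3->0,0->4,2=3] -> levels [5 5 6 6 3]
Step 4: flows [0=1,2->0,3->0,0->4,2=3] -> levels [6 5 5 5 4]
Step 5: flows [0->1,0->2,0->3,0->4,2=3] -> levels [2 6 6 6 5]

Answer: 2 6 6 6 5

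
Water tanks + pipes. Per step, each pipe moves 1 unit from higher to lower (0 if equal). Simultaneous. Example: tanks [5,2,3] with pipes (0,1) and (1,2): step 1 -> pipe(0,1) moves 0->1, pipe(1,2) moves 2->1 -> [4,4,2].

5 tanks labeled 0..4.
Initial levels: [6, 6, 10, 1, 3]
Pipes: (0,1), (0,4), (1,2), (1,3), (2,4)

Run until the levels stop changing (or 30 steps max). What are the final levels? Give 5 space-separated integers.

Step 1: flows [0=1,0->4,2->1,1->3,2->4] -> levels [5 6 8 2 5]
Step 2: flows [1->0,0=4,2->1,1->3,2->4] -> levels [6 5 6 3 6]
Step 3: flows [0->1,0=4,2->1,1->3,2=4] -> levels [5 6 5 4 6]
Step 4: flows [1->0,4->0,1->2,1->3,4->2] -> levels [7 3 7 5 4]
Step 5: flows [0->1,0->4,2->1,3->1,2->4] -> levels [5 6 5 4 6]
  -> period-2 cycle: step 5 state = step 3 state; never stabilizes
  -> state at step 30: (30-3) mod 2 = 1, same as step 4 -> [7 3 7 5 4]

Answer: 7 3 7 5 4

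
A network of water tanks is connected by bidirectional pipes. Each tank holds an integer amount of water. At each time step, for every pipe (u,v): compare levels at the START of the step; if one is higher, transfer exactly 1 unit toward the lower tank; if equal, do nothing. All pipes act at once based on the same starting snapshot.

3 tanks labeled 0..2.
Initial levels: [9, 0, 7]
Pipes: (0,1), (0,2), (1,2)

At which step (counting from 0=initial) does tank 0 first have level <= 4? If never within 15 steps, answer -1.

Answer: -1

Derivation:
Step 1: flows [0->1,0->2,2->1] -> levels [7 2 7]
Step 2: flows [0->1,0=2,2->1] -> levels [6 4 6]
Step 3: flows [0->1,0=2,2->1] -> levels [5 6 5]
Step 4: flows [1->0,0=2,1->2] -> levels [6 4 6]
  -> period-2 cycle (repeats step 2); tank 0 never drops to <=4
Tank 0 never reaches <=4 within 15 steps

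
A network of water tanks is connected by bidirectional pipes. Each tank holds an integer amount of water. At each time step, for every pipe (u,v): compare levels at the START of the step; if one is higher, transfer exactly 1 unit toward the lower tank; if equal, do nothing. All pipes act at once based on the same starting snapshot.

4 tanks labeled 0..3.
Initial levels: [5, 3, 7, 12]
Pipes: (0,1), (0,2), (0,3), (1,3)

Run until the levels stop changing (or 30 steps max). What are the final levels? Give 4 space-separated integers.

Step 1: flows [0->1,2->0,3->0,3->1] -> levels [6 5 6 10]
Step 2: flows [0->1,0=2,3->0,3->1] -> levels [6 7 6 8]
Step 3: flows [1->0,0=2,3->0,3->1] -> levels [8 7 6 6]
Step 4: flows [0->1,0->2,0->3,1->3] -> levels [5 7 7 8]
Step 5: flows [1->0,2->0,3->0,3->1] -> levels [8 7 6 6]
  -> period-2 cycle: step 5 state = step 3 state; never stabilizes
  -> state at step 30: (30-3) mod 2 = 1, same as step 4 -> [5 7 7 8]

Answer: 5 7 7 8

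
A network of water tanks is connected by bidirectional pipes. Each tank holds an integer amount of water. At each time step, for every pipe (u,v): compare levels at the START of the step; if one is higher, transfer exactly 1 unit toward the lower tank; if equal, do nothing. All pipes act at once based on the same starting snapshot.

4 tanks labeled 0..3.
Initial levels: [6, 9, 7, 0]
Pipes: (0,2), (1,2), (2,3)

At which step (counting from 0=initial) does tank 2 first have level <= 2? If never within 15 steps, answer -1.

Step 1: flows [2->0,1->2,2->3] -> levels [7 8 6 1]
Step 2: flows [0->2,1->2,2->3] -> levels [6 7 7 2]
Step 3: flows [2->0,1=2,2->3] -> levels [7 7 5 3]
Step 4: flows [0->2,1->2,2->3] -> levels [6 6 6 4]
Step 5: flows [0=2,1=2,2->3] -> levels [6 6 5 5]
Step 6: flows [0->2,1->2,2=3] -> levels [5 5 7 5]
Step 7: flows [2->0,2->1,2->3] -> levels [6 6 4 6]
Step 8: flows [0->2,1->2,3->2] -> levels [5 5 7 5]
  -> period-2 cycle (repeats step 6); tank 2 never drops to <=2
Tank 2 never reaches <=2 within 15 steps

Answer: -1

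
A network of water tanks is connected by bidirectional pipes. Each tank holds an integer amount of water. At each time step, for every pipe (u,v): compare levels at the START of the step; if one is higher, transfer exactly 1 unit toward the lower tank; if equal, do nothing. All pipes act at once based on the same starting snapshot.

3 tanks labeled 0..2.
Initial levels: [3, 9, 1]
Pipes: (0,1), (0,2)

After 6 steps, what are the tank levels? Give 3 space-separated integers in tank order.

Step 1: flows [1->0,0->2] -> levels [3 8 2]
Step 2: flows [1->0,0->2] -> levels [3 7 3]
Step 3: flows [1->0,0=2] -> levels [4 6 3]
Step 4: flows [1->0,0->2] -> levels [4 5 4]
Step 5: flows [1->0,0=2] -> levels [5 4 4]
Step 6: flows [0->1,0->2] -> levels [3 5 5]

Answer: 3 5 5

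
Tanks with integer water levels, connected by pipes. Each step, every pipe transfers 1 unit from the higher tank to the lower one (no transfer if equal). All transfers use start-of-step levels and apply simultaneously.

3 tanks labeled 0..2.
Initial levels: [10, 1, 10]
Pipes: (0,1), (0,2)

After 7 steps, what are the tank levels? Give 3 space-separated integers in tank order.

Step 1: flows [0->1,0=2] -> levels [9 2 10]
Step 2: flows [0->1,2->0] -> levels [9 3 9]
Step 3: flows [0->1,0=2] -> levels [8 4 9]
Step 4: flows [0->1,2->0] -> levels [8 5 8]
Step 5: flows [0->1,0=2] -> levels [7 6 8]
Step 6: flows [0->1,2->0] -> levels [7 7 7]
Step 7: flows [0=1,0=2] -> levels [7 7 7]

Answer: 7 7 7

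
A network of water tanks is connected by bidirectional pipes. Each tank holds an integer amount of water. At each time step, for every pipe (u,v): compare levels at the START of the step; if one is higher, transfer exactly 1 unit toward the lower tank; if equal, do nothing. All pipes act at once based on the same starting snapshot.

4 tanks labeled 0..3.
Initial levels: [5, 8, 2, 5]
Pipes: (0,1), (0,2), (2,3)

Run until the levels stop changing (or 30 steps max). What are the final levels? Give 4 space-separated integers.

Step 1: flows [1->0,0->2,3->2] -> levels [5 7 4 4]
Step 2: flows [1->0,0->2,2=3] -> levels [5 6 5 4]
Step 3: flows [1->0,0=2,2->3] -> levels [6 5 4 5]
Step 4: flows [0->1,0->2,3->2] -> levels [4 6 6 4]
Step 5: flows [1->0,2->0,2->3] -> levels [6 5 4 5]
  -> period-2 cycle: step 5 state = step 3 state; never stabilizes
  -> state at step 30: (30-3) mod 2 = 1, same as step 4 -> [4 6 6 4]

Answer: 4 6 6 4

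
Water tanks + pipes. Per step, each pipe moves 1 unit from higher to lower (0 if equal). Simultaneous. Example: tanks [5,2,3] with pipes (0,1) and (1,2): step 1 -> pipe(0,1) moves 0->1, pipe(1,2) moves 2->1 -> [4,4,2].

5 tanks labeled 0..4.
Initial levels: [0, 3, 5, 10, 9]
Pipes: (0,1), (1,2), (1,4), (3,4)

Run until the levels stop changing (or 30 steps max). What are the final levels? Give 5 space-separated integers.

Step 1: flows [1->0,2->1,4->1,3->4] -> levels [1 4 4 9 9]
Step 2: flows [1->0,1=2,4->1,3=4] -> levels [2 4 4 9 8]
Step 3: flows [1->0,1=2,4->1,3->4] -> levels [3 4 4 8 8]
Step 4: flows [1->0,1=2,4->1,3=4] -> levels [4 4 4 8 7]
Step 5: flows [0=1,1=2,4->1,3->4] -> levels [4 5 4 7 7]
Step 6: flows [1->0,1->2,4->1,3=4] -> levels [5 4 5 7 6]
Step 7: flows [0->1,2->1,4->1,3->4] -> levels [4 7 4 6 6]
Step 8: flows [1->0,1->2,1->4,3=4] -> levels [5 4 5 6 7]
Step 9: flows [0->1,2->1,4->1,4->3] -> levels [4 7 4 7 5]
Step 10: flows [1->0,1->2,1->4,3->4] -> levels [5 4 5 6 7]
  -> period-2 cycle: step 10 state = step 8 state; never stabilizes
  -> state at step 30: (30-8) mod 2 = 0, same as step 8 -> [5 4 5 6 7]

Answer: 5 4 5 6 7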